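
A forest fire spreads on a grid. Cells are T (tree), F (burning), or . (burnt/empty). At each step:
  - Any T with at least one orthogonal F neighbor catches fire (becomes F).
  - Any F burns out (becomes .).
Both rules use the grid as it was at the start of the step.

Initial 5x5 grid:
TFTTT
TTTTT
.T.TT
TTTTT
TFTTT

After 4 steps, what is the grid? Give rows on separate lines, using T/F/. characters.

Step 1: 6 trees catch fire, 2 burn out
  F.FTT
  TFTTT
  .T.TT
  TFTTT
  F.FTT
Step 2: 7 trees catch fire, 6 burn out
  ...FT
  F.FTT
  .F.TT
  F.FTT
  ...FT
Step 3: 4 trees catch fire, 7 burn out
  ....F
  ...FT
  ...TT
  ...FT
  ....F
Step 4: 3 trees catch fire, 4 burn out
  .....
  ....F
  ...FT
  ....F
  .....

.....
....F
...FT
....F
.....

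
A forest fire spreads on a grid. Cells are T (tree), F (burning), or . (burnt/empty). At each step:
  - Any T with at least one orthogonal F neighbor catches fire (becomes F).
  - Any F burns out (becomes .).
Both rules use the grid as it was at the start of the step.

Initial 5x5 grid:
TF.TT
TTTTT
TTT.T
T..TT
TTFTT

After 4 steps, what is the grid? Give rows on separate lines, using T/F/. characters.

Step 1: 4 trees catch fire, 2 burn out
  F..TT
  TFTTT
  TTT.T
  T..TT
  TF.FT
Step 2: 6 trees catch fire, 4 burn out
  ...TT
  F.FTT
  TFT.T
  T..FT
  F...F
Step 3: 5 trees catch fire, 6 burn out
  ...TT
  ...FT
  F.F.T
  F...F
  .....
Step 4: 3 trees catch fire, 5 burn out
  ...FT
  ....F
  ....F
  .....
  .....

...FT
....F
....F
.....
.....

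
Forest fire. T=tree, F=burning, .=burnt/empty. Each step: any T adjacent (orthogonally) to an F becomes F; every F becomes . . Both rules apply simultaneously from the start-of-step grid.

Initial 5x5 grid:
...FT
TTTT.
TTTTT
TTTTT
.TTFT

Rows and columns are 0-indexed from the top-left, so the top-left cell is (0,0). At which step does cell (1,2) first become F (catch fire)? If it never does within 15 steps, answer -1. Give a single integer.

Step 1: cell (1,2)='T' (+5 fires, +2 burnt)
Step 2: cell (1,2)='F' (+5 fires, +5 burnt)
  -> target ignites at step 2
Step 3: cell (1,2)='.' (+4 fires, +5 burnt)
Step 4: cell (1,2)='.' (+3 fires, +4 burnt)
Step 5: cell (1,2)='.' (+1 fires, +3 burnt)
Step 6: cell (1,2)='.' (+0 fires, +1 burnt)
  fire out at step 6

2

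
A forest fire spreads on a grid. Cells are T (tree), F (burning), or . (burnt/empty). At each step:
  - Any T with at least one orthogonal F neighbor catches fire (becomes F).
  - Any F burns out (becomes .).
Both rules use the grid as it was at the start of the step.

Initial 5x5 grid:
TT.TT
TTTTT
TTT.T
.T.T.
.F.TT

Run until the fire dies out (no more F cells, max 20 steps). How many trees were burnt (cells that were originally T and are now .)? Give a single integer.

Answer: 14

Derivation:
Step 1: +1 fires, +1 burnt (F count now 1)
Step 2: +1 fires, +1 burnt (F count now 1)
Step 3: +3 fires, +1 burnt (F count now 3)
Step 4: +3 fires, +3 burnt (F count now 3)
Step 5: +2 fires, +3 burnt (F count now 2)
Step 6: +2 fires, +2 burnt (F count now 2)
Step 7: +2 fires, +2 burnt (F count now 2)
Step 8: +0 fires, +2 burnt (F count now 0)
Fire out after step 8
Initially T: 17, now '.': 22
Total burnt (originally-T cells now '.'): 14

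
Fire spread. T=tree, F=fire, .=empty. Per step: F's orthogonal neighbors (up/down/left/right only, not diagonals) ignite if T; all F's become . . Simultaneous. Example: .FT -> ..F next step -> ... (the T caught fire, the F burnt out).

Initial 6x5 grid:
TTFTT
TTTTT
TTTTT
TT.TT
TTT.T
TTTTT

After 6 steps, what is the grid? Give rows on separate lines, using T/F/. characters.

Step 1: 3 trees catch fire, 1 burn out
  TF.FT
  TTFTT
  TTTTT
  TT.TT
  TTT.T
  TTTTT
Step 2: 5 trees catch fire, 3 burn out
  F...F
  TF.FT
  TTFTT
  TT.TT
  TTT.T
  TTTTT
Step 3: 4 trees catch fire, 5 burn out
  .....
  F...F
  TF.FT
  TT.TT
  TTT.T
  TTTTT
Step 4: 4 trees catch fire, 4 burn out
  .....
  .....
  F...F
  TF.FT
  TTT.T
  TTTTT
Step 5: 3 trees catch fire, 4 burn out
  .....
  .....
  .....
  F...F
  TFT.T
  TTTTT
Step 6: 4 trees catch fire, 3 burn out
  .....
  .....
  .....
  .....
  F.F.F
  TFTTT

.....
.....
.....
.....
F.F.F
TFTTT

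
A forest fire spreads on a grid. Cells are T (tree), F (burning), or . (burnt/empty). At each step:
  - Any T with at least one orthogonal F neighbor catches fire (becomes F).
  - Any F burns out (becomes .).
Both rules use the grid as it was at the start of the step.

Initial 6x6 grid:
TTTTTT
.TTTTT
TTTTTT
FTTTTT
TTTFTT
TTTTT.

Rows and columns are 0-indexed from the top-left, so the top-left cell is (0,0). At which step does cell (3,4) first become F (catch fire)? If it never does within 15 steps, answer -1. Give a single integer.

Step 1: cell (3,4)='T' (+7 fires, +2 burnt)
Step 2: cell (3,4)='F' (+9 fires, +7 burnt)
  -> target ignites at step 2
Step 3: cell (3,4)='.' (+6 fires, +9 burnt)
Step 4: cell (3,4)='.' (+5 fires, +6 burnt)
Step 5: cell (3,4)='.' (+4 fires, +5 burnt)
Step 6: cell (3,4)='.' (+1 fires, +4 burnt)
Step 7: cell (3,4)='.' (+0 fires, +1 burnt)
  fire out at step 7

2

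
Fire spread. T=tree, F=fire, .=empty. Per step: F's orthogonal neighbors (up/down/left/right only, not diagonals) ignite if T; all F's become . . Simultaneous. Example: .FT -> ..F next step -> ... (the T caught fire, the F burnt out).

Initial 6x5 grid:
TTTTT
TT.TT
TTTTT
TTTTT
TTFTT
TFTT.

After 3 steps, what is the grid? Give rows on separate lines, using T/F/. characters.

Step 1: 5 trees catch fire, 2 burn out
  TTTTT
  TT.TT
  TTTTT
  TTFTT
  TF.FT
  F.FT.
Step 2: 6 trees catch fire, 5 burn out
  TTTTT
  TT.TT
  TTFTT
  TF.FT
  F...F
  ...F.
Step 3: 4 trees catch fire, 6 burn out
  TTTTT
  TT.TT
  TF.FT
  F...F
  .....
  .....

TTTTT
TT.TT
TF.FT
F...F
.....
.....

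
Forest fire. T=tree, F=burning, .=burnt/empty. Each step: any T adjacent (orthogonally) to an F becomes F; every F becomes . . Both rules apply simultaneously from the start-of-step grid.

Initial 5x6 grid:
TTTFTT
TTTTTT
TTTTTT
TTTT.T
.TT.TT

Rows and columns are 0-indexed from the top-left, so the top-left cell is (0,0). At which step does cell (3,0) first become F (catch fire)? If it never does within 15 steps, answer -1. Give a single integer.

Step 1: cell (3,0)='T' (+3 fires, +1 burnt)
Step 2: cell (3,0)='T' (+5 fires, +3 burnt)
Step 3: cell (3,0)='T' (+6 fires, +5 burnt)
Step 4: cell (3,0)='T' (+4 fires, +6 burnt)
Step 5: cell (3,0)='T' (+4 fires, +4 burnt)
Step 6: cell (3,0)='F' (+3 fires, +4 burnt)
  -> target ignites at step 6
Step 7: cell (3,0)='.' (+1 fires, +3 burnt)
Step 8: cell (3,0)='.' (+0 fires, +1 burnt)
  fire out at step 8

6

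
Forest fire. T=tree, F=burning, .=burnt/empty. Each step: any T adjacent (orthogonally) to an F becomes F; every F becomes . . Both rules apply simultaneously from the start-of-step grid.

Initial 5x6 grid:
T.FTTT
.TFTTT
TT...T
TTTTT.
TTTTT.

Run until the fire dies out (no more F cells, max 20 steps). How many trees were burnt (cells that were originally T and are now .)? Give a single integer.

Step 1: +3 fires, +2 burnt (F count now 3)
Step 2: +3 fires, +3 burnt (F count now 3)
Step 3: +4 fires, +3 burnt (F count now 4)
Step 4: +4 fires, +4 burnt (F count now 4)
Step 5: +3 fires, +4 burnt (F count now 3)
Step 6: +2 fires, +3 burnt (F count now 2)
Step 7: +1 fires, +2 burnt (F count now 1)
Step 8: +0 fires, +1 burnt (F count now 0)
Fire out after step 8
Initially T: 21, now '.': 29
Total burnt (originally-T cells now '.'): 20

Answer: 20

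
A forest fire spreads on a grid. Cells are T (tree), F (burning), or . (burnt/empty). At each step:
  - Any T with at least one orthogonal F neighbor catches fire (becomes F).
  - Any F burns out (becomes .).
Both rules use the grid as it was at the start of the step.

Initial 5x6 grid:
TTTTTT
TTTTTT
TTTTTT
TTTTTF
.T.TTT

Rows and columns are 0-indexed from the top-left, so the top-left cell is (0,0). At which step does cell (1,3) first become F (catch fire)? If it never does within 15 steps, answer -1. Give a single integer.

Step 1: cell (1,3)='T' (+3 fires, +1 burnt)
Step 2: cell (1,3)='T' (+4 fires, +3 burnt)
Step 3: cell (1,3)='T' (+5 fires, +4 burnt)
Step 4: cell (1,3)='F' (+4 fires, +5 burnt)
  -> target ignites at step 4
Step 5: cell (1,3)='.' (+5 fires, +4 burnt)
Step 6: cell (1,3)='.' (+3 fires, +5 burnt)
Step 7: cell (1,3)='.' (+2 fires, +3 burnt)
Step 8: cell (1,3)='.' (+1 fires, +2 burnt)
Step 9: cell (1,3)='.' (+0 fires, +1 burnt)
  fire out at step 9

4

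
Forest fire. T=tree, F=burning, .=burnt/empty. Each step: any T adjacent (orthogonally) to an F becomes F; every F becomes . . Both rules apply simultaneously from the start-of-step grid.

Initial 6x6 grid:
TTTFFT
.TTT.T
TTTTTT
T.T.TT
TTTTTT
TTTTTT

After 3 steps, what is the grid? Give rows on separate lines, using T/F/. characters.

Step 1: 3 trees catch fire, 2 burn out
  TTF..F
  .TTF.T
  TTTTTT
  T.T.TT
  TTTTTT
  TTTTTT
Step 2: 4 trees catch fire, 3 burn out
  TF....
  .TF..F
  TTTFTT
  T.T.TT
  TTTTTT
  TTTTTT
Step 3: 5 trees catch fire, 4 burn out
  F.....
  .F....
  TTF.FF
  T.T.TT
  TTTTTT
  TTTTTT

F.....
.F....
TTF.FF
T.T.TT
TTTTTT
TTTTTT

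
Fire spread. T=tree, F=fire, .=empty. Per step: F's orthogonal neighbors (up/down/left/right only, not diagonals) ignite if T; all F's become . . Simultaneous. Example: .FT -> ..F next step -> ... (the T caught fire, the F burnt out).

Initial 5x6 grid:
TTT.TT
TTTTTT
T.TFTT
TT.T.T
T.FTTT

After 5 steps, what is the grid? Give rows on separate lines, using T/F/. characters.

Step 1: 5 trees catch fire, 2 burn out
  TTT.TT
  TTTFTT
  T.F.FT
  TT.F.T
  T..FTT
Step 2: 4 trees catch fire, 5 burn out
  TTT.TT
  TTF.FT
  T....F
  TT...T
  T...FT
Step 3: 6 trees catch fire, 4 burn out
  TTF.FT
  TF...F
  T.....
  TT...F
  T....F
Step 4: 3 trees catch fire, 6 burn out
  TF...F
  F.....
  T.....
  TT....
  T.....
Step 5: 2 trees catch fire, 3 burn out
  F.....
  ......
  F.....
  TT....
  T.....

F.....
......
F.....
TT....
T.....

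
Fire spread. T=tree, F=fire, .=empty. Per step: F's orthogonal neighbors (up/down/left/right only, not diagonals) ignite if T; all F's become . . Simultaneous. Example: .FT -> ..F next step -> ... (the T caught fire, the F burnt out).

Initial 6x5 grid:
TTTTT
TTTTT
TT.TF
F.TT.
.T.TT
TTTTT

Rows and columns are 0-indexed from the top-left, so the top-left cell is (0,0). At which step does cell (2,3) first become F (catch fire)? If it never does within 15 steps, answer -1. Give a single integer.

Step 1: cell (2,3)='F' (+3 fires, +2 burnt)
  -> target ignites at step 1
Step 2: cell (2,3)='.' (+5 fires, +3 burnt)
Step 3: cell (2,3)='.' (+6 fires, +5 burnt)
Step 4: cell (2,3)='.' (+4 fires, +6 burnt)
Step 5: cell (2,3)='.' (+2 fires, +4 burnt)
Step 6: cell (2,3)='.' (+1 fires, +2 burnt)
Step 7: cell (2,3)='.' (+2 fires, +1 burnt)
Step 8: cell (2,3)='.' (+0 fires, +2 burnt)
  fire out at step 8

1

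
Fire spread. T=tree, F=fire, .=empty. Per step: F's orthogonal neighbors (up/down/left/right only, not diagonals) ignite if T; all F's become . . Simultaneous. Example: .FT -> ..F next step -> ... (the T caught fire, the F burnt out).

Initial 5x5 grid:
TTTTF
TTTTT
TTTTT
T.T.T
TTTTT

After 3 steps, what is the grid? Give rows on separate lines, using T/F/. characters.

Step 1: 2 trees catch fire, 1 burn out
  TTTF.
  TTTTF
  TTTTT
  T.T.T
  TTTTT
Step 2: 3 trees catch fire, 2 burn out
  TTF..
  TTTF.
  TTTTF
  T.T.T
  TTTTT
Step 3: 4 trees catch fire, 3 burn out
  TF...
  TTF..
  TTTF.
  T.T.F
  TTTTT

TF...
TTF..
TTTF.
T.T.F
TTTTT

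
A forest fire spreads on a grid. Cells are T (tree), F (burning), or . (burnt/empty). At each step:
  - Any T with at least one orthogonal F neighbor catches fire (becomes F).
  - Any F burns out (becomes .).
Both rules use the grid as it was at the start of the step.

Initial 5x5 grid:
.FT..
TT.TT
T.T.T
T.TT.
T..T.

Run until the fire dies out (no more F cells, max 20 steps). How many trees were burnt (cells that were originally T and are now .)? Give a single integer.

Answer: 6

Derivation:
Step 1: +2 fires, +1 burnt (F count now 2)
Step 2: +1 fires, +2 burnt (F count now 1)
Step 3: +1 fires, +1 burnt (F count now 1)
Step 4: +1 fires, +1 burnt (F count now 1)
Step 5: +1 fires, +1 burnt (F count now 1)
Step 6: +0 fires, +1 burnt (F count now 0)
Fire out after step 6
Initially T: 13, now '.': 18
Total burnt (originally-T cells now '.'): 6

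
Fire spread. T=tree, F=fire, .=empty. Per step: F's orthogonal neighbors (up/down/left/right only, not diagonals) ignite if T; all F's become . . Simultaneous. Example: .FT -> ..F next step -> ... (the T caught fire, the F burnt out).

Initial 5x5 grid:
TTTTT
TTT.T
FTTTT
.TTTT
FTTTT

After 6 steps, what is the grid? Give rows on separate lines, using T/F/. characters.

Step 1: 3 trees catch fire, 2 burn out
  TTTTT
  FTT.T
  .FTTT
  .TTTT
  .FTTT
Step 2: 5 trees catch fire, 3 burn out
  FTTTT
  .FT.T
  ..FTT
  .FTTT
  ..FTT
Step 3: 5 trees catch fire, 5 burn out
  .FTTT
  ..F.T
  ...FT
  ..FTT
  ...FT
Step 4: 4 trees catch fire, 5 burn out
  ..FTT
  ....T
  ....F
  ...FT
  ....F
Step 5: 3 trees catch fire, 4 burn out
  ...FT
  ....F
  .....
  ....F
  .....
Step 6: 1 trees catch fire, 3 burn out
  ....F
  .....
  .....
  .....
  .....

....F
.....
.....
.....
.....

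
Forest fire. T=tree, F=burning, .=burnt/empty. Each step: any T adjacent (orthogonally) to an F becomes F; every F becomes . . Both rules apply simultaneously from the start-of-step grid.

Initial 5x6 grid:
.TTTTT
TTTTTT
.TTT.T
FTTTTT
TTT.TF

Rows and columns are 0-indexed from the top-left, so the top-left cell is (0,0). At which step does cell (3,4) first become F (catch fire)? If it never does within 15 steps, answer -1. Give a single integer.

Step 1: cell (3,4)='T' (+4 fires, +2 burnt)
Step 2: cell (3,4)='F' (+5 fires, +4 burnt)
  -> target ignites at step 2
Step 3: cell (3,4)='.' (+5 fires, +5 burnt)
Step 4: cell (3,4)='.' (+6 fires, +5 burnt)
Step 5: cell (3,4)='.' (+3 fires, +6 burnt)
Step 6: cell (3,4)='.' (+1 fires, +3 burnt)
Step 7: cell (3,4)='.' (+0 fires, +1 burnt)
  fire out at step 7

2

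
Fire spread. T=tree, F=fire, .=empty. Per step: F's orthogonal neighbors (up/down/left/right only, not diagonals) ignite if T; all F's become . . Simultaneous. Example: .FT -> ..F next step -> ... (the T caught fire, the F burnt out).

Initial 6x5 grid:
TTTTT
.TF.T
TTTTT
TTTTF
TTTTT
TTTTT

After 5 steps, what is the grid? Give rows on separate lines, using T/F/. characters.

Step 1: 6 trees catch fire, 2 burn out
  TTFTT
  .F..T
  TTFTF
  TTTF.
  TTTTF
  TTTTT
Step 2: 8 trees catch fire, 6 burn out
  TF.FT
  ....F
  TF.F.
  TTF..
  TTTF.
  TTTTF
Step 3: 6 trees catch fire, 8 burn out
  F...F
  .....
  F....
  TF...
  TTF..
  TTTF.
Step 4: 3 trees catch fire, 6 burn out
  .....
  .....
  .....
  F....
  TF...
  TTF..
Step 5: 2 trees catch fire, 3 burn out
  .....
  .....
  .....
  .....
  F....
  TF...

.....
.....
.....
.....
F....
TF...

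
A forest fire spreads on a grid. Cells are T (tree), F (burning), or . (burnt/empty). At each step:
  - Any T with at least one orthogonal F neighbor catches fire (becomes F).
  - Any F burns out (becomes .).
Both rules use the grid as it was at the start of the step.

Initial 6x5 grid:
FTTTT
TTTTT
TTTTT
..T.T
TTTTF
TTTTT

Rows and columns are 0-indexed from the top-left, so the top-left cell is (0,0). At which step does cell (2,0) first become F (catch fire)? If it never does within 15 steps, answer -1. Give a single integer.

Step 1: cell (2,0)='T' (+5 fires, +2 burnt)
Step 2: cell (2,0)='F' (+6 fires, +5 burnt)
  -> target ignites at step 2
Step 3: cell (2,0)='.' (+8 fires, +6 burnt)
Step 4: cell (2,0)='.' (+5 fires, +8 burnt)
Step 5: cell (2,0)='.' (+1 fires, +5 burnt)
Step 6: cell (2,0)='.' (+0 fires, +1 burnt)
  fire out at step 6

2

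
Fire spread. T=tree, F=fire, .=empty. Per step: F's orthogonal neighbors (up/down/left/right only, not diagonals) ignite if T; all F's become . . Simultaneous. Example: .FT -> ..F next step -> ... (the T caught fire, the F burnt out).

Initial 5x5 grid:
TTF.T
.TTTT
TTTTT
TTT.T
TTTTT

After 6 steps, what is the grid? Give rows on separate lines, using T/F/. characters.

Step 1: 2 trees catch fire, 1 burn out
  TF..T
  .TFTT
  TTTTT
  TTT.T
  TTTTT
Step 2: 4 trees catch fire, 2 burn out
  F...T
  .F.FT
  TTFTT
  TTT.T
  TTTTT
Step 3: 4 trees catch fire, 4 burn out
  ....T
  ....F
  TF.FT
  TTF.T
  TTTTT
Step 4: 5 trees catch fire, 4 burn out
  ....F
  .....
  F...F
  TF..T
  TTFTT
Step 5: 4 trees catch fire, 5 burn out
  .....
  .....
  .....
  F...F
  TF.FT
Step 6: 2 trees catch fire, 4 burn out
  .....
  .....
  .....
  .....
  F...F

.....
.....
.....
.....
F...F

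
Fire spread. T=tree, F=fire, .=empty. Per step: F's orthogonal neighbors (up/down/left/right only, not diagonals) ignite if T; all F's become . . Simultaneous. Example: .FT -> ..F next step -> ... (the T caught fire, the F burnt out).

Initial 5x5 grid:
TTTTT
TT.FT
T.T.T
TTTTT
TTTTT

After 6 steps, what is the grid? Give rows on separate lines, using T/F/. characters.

Step 1: 2 trees catch fire, 1 burn out
  TTTFT
  TT..F
  T.T.T
  TTTTT
  TTTTT
Step 2: 3 trees catch fire, 2 burn out
  TTF.F
  TT...
  T.T.F
  TTTTT
  TTTTT
Step 3: 2 trees catch fire, 3 burn out
  TF...
  TT...
  T.T..
  TTTTF
  TTTTT
Step 4: 4 trees catch fire, 2 burn out
  F....
  TF...
  T.T..
  TTTF.
  TTTTF
Step 5: 3 trees catch fire, 4 burn out
  .....
  F....
  T.T..
  TTF..
  TTTF.
Step 6: 4 trees catch fire, 3 burn out
  .....
  .....
  F.F..
  TF...
  TTF..

.....
.....
F.F..
TF...
TTF..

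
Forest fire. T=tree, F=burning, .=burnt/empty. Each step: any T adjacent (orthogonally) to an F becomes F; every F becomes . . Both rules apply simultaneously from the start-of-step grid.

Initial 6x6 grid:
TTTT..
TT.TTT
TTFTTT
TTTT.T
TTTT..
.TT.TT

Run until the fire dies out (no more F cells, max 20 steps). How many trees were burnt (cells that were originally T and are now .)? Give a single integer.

Answer: 25

Derivation:
Step 1: +3 fires, +1 burnt (F count now 3)
Step 2: +7 fires, +3 burnt (F count now 7)
Step 3: +9 fires, +7 burnt (F count now 9)
Step 4: +6 fires, +9 burnt (F count now 6)
Step 5: +0 fires, +6 burnt (F count now 0)
Fire out after step 5
Initially T: 27, now '.': 34
Total burnt (originally-T cells now '.'): 25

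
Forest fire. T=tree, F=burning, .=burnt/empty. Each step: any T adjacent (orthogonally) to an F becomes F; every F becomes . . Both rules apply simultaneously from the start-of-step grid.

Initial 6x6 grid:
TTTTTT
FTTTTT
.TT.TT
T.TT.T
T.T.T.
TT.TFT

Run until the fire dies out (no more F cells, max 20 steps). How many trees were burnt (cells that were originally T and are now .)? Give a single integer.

Answer: 22

Derivation:
Step 1: +5 fires, +2 burnt (F count now 5)
Step 2: +3 fires, +5 burnt (F count now 3)
Step 3: +3 fires, +3 burnt (F count now 3)
Step 4: +3 fires, +3 burnt (F count now 3)
Step 5: +5 fires, +3 burnt (F count now 5)
Step 6: +2 fires, +5 burnt (F count now 2)
Step 7: +1 fires, +2 burnt (F count now 1)
Step 8: +0 fires, +1 burnt (F count now 0)
Fire out after step 8
Initially T: 26, now '.': 32
Total burnt (originally-T cells now '.'): 22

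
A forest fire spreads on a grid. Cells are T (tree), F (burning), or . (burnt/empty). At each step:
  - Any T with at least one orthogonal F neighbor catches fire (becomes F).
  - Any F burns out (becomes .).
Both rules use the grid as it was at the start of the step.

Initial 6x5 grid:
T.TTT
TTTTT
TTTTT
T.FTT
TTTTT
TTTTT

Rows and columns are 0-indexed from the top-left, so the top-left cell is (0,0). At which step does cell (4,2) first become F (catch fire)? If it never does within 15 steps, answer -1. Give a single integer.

Step 1: cell (4,2)='F' (+3 fires, +1 burnt)
  -> target ignites at step 1
Step 2: cell (4,2)='.' (+7 fires, +3 burnt)
Step 3: cell (4,2)='.' (+9 fires, +7 burnt)
Step 4: cell (4,2)='.' (+6 fires, +9 burnt)
Step 5: cell (4,2)='.' (+2 fires, +6 burnt)
Step 6: cell (4,2)='.' (+0 fires, +2 burnt)
  fire out at step 6

1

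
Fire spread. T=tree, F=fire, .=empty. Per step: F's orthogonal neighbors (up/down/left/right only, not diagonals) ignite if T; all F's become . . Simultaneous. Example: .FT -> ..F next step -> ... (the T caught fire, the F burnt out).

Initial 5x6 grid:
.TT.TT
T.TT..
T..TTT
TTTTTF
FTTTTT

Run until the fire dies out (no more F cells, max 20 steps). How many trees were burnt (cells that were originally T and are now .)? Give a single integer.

Answer: 19

Derivation:
Step 1: +5 fires, +2 burnt (F count now 5)
Step 2: +6 fires, +5 burnt (F count now 6)
Step 3: +4 fires, +6 burnt (F count now 4)
Step 4: +1 fires, +4 burnt (F count now 1)
Step 5: +1 fires, +1 burnt (F count now 1)
Step 6: +1 fires, +1 burnt (F count now 1)
Step 7: +1 fires, +1 burnt (F count now 1)
Step 8: +0 fires, +1 burnt (F count now 0)
Fire out after step 8
Initially T: 21, now '.': 28
Total burnt (originally-T cells now '.'): 19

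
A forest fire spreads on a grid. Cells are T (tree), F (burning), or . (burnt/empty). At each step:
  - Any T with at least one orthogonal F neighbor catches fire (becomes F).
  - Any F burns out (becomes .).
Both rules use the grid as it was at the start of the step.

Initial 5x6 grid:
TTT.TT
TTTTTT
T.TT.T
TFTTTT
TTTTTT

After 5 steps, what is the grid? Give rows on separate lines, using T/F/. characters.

Step 1: 3 trees catch fire, 1 burn out
  TTT.TT
  TTTTTT
  T.TT.T
  F.FTTT
  TFTTTT
Step 2: 5 trees catch fire, 3 burn out
  TTT.TT
  TTTTTT
  F.FT.T
  ...FTT
  F.FTTT
Step 3: 5 trees catch fire, 5 burn out
  TTT.TT
  FTFTTT
  ...F.T
  ....FT
  ...FTT
Step 4: 6 trees catch fire, 5 burn out
  FTF.TT
  .F.FTT
  .....T
  .....F
  ....FT
Step 5: 4 trees catch fire, 6 burn out
  .F..TT
  ....FT
  .....F
  ......
  .....F

.F..TT
....FT
.....F
......
.....F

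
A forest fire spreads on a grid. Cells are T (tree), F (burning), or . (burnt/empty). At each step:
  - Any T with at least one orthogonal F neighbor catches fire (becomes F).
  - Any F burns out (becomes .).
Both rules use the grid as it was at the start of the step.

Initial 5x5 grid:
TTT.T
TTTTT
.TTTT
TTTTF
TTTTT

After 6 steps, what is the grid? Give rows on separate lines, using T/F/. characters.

Step 1: 3 trees catch fire, 1 burn out
  TTT.T
  TTTTT
  .TTTF
  TTTF.
  TTTTF
Step 2: 4 trees catch fire, 3 burn out
  TTT.T
  TTTTF
  .TTF.
  TTF..
  TTTF.
Step 3: 5 trees catch fire, 4 burn out
  TTT.F
  TTTF.
  .TF..
  TF...
  TTF..
Step 4: 4 trees catch fire, 5 burn out
  TTT..
  TTF..
  .F...
  F....
  TF...
Step 5: 3 trees catch fire, 4 burn out
  TTF..
  TF...
  .....
  .....
  F....
Step 6: 2 trees catch fire, 3 burn out
  TF...
  F....
  .....
  .....
  .....

TF...
F....
.....
.....
.....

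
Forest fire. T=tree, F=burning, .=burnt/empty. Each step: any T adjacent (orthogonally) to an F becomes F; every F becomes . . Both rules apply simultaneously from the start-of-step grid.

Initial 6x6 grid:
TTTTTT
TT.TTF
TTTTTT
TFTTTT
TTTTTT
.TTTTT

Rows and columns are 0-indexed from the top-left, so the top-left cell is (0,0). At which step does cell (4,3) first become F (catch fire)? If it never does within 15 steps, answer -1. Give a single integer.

Step 1: cell (4,3)='T' (+7 fires, +2 burnt)
Step 2: cell (4,3)='T' (+11 fires, +7 burnt)
Step 3: cell (4,3)='F' (+8 fires, +11 burnt)
  -> target ignites at step 3
Step 4: cell (4,3)='.' (+5 fires, +8 burnt)
Step 5: cell (4,3)='.' (+1 fires, +5 burnt)
Step 6: cell (4,3)='.' (+0 fires, +1 burnt)
  fire out at step 6

3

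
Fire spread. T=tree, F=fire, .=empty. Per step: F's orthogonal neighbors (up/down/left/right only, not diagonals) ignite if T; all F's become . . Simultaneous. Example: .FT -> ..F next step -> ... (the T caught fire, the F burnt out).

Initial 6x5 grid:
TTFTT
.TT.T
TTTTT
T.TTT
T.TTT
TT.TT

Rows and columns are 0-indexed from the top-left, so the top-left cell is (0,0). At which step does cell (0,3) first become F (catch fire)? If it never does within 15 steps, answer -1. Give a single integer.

Step 1: cell (0,3)='F' (+3 fires, +1 burnt)
  -> target ignites at step 1
Step 2: cell (0,3)='.' (+4 fires, +3 burnt)
Step 3: cell (0,3)='.' (+4 fires, +4 burnt)
Step 4: cell (0,3)='.' (+4 fires, +4 burnt)
Step 5: cell (0,3)='.' (+3 fires, +4 burnt)
Step 6: cell (0,3)='.' (+3 fires, +3 burnt)
Step 7: cell (0,3)='.' (+2 fires, +3 burnt)
Step 8: cell (0,3)='.' (+1 fires, +2 burnt)
Step 9: cell (0,3)='.' (+0 fires, +1 burnt)
  fire out at step 9

1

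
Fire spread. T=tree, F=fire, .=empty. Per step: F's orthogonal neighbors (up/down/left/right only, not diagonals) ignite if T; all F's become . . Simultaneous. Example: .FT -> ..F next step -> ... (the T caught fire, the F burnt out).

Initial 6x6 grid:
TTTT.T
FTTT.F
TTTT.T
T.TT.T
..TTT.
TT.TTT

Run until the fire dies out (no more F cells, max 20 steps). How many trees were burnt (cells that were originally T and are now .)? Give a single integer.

Answer: 23

Derivation:
Step 1: +5 fires, +2 burnt (F count now 5)
Step 2: +5 fires, +5 burnt (F count now 5)
Step 3: +3 fires, +5 burnt (F count now 3)
Step 4: +3 fires, +3 burnt (F count now 3)
Step 5: +2 fires, +3 burnt (F count now 2)
Step 6: +1 fires, +2 burnt (F count now 1)
Step 7: +2 fires, +1 burnt (F count now 2)
Step 8: +1 fires, +2 burnt (F count now 1)
Step 9: +1 fires, +1 burnt (F count now 1)
Step 10: +0 fires, +1 burnt (F count now 0)
Fire out after step 10
Initially T: 25, now '.': 34
Total burnt (originally-T cells now '.'): 23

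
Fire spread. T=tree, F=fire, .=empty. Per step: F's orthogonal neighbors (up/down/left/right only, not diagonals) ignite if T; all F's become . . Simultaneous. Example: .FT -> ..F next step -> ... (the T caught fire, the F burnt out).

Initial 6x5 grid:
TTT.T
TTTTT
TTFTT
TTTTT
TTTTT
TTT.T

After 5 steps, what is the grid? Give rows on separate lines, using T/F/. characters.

Step 1: 4 trees catch fire, 1 burn out
  TTT.T
  TTFTT
  TF.FT
  TTFTT
  TTTTT
  TTT.T
Step 2: 8 trees catch fire, 4 burn out
  TTF.T
  TF.FT
  F...F
  TF.FT
  TTFTT
  TTT.T
Step 3: 8 trees catch fire, 8 burn out
  TF..T
  F...F
  .....
  F...F
  TF.FT
  TTF.T
Step 4: 5 trees catch fire, 8 burn out
  F...F
  .....
  .....
  .....
  F...F
  TF..T
Step 5: 2 trees catch fire, 5 burn out
  .....
  .....
  .....
  .....
  .....
  F...F

.....
.....
.....
.....
.....
F...F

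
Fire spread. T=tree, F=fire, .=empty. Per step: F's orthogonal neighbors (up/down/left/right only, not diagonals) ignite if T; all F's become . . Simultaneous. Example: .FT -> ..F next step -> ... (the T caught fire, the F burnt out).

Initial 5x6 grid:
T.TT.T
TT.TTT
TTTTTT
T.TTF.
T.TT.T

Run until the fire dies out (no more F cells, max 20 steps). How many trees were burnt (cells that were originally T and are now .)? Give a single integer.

Step 1: +2 fires, +1 burnt (F count now 2)
Step 2: +5 fires, +2 burnt (F count now 5)
Step 3: +4 fires, +5 burnt (F count now 4)
Step 4: +3 fires, +4 burnt (F count now 3)
Step 5: +3 fires, +3 burnt (F count now 3)
Step 6: +2 fires, +3 burnt (F count now 2)
Step 7: +2 fires, +2 burnt (F count now 2)
Step 8: +0 fires, +2 burnt (F count now 0)
Fire out after step 8
Initially T: 22, now '.': 29
Total burnt (originally-T cells now '.'): 21

Answer: 21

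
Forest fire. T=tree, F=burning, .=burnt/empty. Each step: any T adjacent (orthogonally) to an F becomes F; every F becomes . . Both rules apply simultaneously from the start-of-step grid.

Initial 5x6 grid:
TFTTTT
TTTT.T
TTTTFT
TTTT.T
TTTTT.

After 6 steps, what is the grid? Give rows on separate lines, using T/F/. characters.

Step 1: 5 trees catch fire, 2 burn out
  F.FTTT
  TFTT.T
  TTTF.F
  TTTT.T
  TTTTT.
Step 2: 9 trees catch fire, 5 burn out
  ...FTT
  F.FF.F
  TFF...
  TTTF.F
  TTTTT.
Step 3: 6 trees catch fire, 9 burn out
  ....FF
  ......
  F.....
  TFF...
  TTTFT.
Step 4: 4 trees catch fire, 6 burn out
  ......
  ......
  ......
  F.....
  TFF.F.
Step 5: 1 trees catch fire, 4 burn out
  ......
  ......
  ......
  ......
  F.....
Step 6: 0 trees catch fire, 1 burn out
  ......
  ......
  ......
  ......
  ......

......
......
......
......
......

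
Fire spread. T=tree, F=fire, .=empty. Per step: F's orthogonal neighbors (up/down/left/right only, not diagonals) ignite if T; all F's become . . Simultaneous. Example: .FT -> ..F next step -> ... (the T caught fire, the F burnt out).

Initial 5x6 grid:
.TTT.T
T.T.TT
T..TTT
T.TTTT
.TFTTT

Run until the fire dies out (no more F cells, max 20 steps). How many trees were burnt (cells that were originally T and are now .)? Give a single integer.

Answer: 14

Derivation:
Step 1: +3 fires, +1 burnt (F count now 3)
Step 2: +2 fires, +3 burnt (F count now 2)
Step 3: +3 fires, +2 burnt (F count now 3)
Step 4: +2 fires, +3 burnt (F count now 2)
Step 5: +2 fires, +2 burnt (F count now 2)
Step 6: +1 fires, +2 burnt (F count now 1)
Step 7: +1 fires, +1 burnt (F count now 1)
Step 8: +0 fires, +1 burnt (F count now 0)
Fire out after step 8
Initially T: 21, now '.': 23
Total burnt (originally-T cells now '.'): 14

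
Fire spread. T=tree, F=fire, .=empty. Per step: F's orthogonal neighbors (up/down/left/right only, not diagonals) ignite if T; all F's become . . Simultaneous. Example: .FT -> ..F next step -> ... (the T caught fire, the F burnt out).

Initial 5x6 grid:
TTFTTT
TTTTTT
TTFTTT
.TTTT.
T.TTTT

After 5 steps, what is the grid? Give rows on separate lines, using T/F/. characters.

Step 1: 6 trees catch fire, 2 burn out
  TF.FTT
  TTFTTT
  TF.FTT
  .TFTT.
  T.TTTT
Step 2: 9 trees catch fire, 6 burn out
  F...FT
  TF.FTT
  F...FT
  .F.FT.
  T.FTTT
Step 3: 6 trees catch fire, 9 burn out
  .....F
  F...FT
  .....F
  ....F.
  T..FTT
Step 4: 2 trees catch fire, 6 burn out
  ......
  .....F
  ......
  ......
  T...FT
Step 5: 1 trees catch fire, 2 burn out
  ......
  ......
  ......
  ......
  T....F

......
......
......
......
T....F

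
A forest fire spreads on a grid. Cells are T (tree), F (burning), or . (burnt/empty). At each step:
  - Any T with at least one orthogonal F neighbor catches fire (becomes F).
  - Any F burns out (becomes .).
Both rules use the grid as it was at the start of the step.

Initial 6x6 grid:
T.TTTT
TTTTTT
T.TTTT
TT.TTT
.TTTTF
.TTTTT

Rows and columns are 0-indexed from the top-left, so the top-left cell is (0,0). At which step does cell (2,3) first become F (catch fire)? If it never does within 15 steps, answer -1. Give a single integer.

Step 1: cell (2,3)='T' (+3 fires, +1 burnt)
Step 2: cell (2,3)='T' (+4 fires, +3 burnt)
Step 3: cell (2,3)='T' (+5 fires, +4 burnt)
Step 4: cell (2,3)='F' (+5 fires, +5 burnt)
  -> target ignites at step 4
Step 5: cell (2,3)='.' (+5 fires, +5 burnt)
Step 6: cell (2,3)='.' (+3 fires, +5 burnt)
Step 7: cell (2,3)='.' (+3 fires, +3 burnt)
Step 8: cell (2,3)='.' (+1 fires, +3 burnt)
Step 9: cell (2,3)='.' (+1 fires, +1 burnt)
Step 10: cell (2,3)='.' (+0 fires, +1 burnt)
  fire out at step 10

4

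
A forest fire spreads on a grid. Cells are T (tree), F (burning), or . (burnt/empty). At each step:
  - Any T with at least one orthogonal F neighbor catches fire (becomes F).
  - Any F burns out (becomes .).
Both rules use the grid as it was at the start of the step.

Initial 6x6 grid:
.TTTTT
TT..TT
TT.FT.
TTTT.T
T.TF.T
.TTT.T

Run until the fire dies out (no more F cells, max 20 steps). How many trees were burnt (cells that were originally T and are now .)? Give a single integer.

Answer: 21

Derivation:
Step 1: +4 fires, +2 burnt (F count now 4)
Step 2: +3 fires, +4 burnt (F count now 3)
Step 3: +4 fires, +3 burnt (F count now 4)
Step 4: +4 fires, +4 burnt (F count now 4)
Step 5: +4 fires, +4 burnt (F count now 4)
Step 6: +2 fires, +4 burnt (F count now 2)
Step 7: +0 fires, +2 burnt (F count now 0)
Fire out after step 7
Initially T: 24, now '.': 33
Total burnt (originally-T cells now '.'): 21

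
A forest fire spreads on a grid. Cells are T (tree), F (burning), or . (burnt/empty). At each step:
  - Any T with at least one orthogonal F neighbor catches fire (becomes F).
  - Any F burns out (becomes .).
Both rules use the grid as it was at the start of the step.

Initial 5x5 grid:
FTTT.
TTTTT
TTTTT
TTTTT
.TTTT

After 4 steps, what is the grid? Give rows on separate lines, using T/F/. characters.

Step 1: 2 trees catch fire, 1 burn out
  .FTT.
  FTTTT
  TTTTT
  TTTTT
  .TTTT
Step 2: 3 trees catch fire, 2 burn out
  ..FT.
  .FTTT
  FTTTT
  TTTTT
  .TTTT
Step 3: 4 trees catch fire, 3 burn out
  ...F.
  ..FTT
  .FTTT
  FTTTT
  .TTTT
Step 4: 3 trees catch fire, 4 burn out
  .....
  ...FT
  ..FTT
  .FTTT
  .TTTT

.....
...FT
..FTT
.FTTT
.TTTT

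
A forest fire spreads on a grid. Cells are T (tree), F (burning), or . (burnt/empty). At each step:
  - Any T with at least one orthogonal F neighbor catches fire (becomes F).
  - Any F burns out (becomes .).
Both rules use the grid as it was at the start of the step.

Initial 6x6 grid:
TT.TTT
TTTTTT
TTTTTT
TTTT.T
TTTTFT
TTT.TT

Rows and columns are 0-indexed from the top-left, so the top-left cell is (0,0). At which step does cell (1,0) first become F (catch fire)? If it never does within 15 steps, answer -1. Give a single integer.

Step 1: cell (1,0)='T' (+3 fires, +1 burnt)
Step 2: cell (1,0)='T' (+4 fires, +3 burnt)
Step 3: cell (1,0)='T' (+5 fires, +4 burnt)
Step 4: cell (1,0)='T' (+7 fires, +5 burnt)
Step 5: cell (1,0)='T' (+7 fires, +7 burnt)
Step 6: cell (1,0)='T' (+3 fires, +7 burnt)
Step 7: cell (1,0)='F' (+2 fires, +3 burnt)
  -> target ignites at step 7
Step 8: cell (1,0)='.' (+1 fires, +2 burnt)
Step 9: cell (1,0)='.' (+0 fires, +1 burnt)
  fire out at step 9

7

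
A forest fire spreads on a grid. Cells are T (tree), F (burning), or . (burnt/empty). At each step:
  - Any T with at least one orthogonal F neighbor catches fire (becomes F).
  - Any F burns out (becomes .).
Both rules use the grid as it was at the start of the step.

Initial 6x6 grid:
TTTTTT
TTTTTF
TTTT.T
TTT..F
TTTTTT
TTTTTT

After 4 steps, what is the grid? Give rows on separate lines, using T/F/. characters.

Step 1: 4 trees catch fire, 2 burn out
  TTTTTF
  TTTTF.
  TTTT.F
  TTT...
  TTTTTF
  TTTTTT
Step 2: 4 trees catch fire, 4 burn out
  TTTTF.
  TTTF..
  TTTT..
  TTT...
  TTTTF.
  TTTTTF
Step 3: 5 trees catch fire, 4 burn out
  TTTF..
  TTF...
  TTTF..
  TTT...
  TTTF..
  TTTTF.
Step 4: 5 trees catch fire, 5 burn out
  TTF...
  TF....
  TTF...
  TTT...
  TTF...
  TTTF..

TTF...
TF....
TTF...
TTT...
TTF...
TTTF..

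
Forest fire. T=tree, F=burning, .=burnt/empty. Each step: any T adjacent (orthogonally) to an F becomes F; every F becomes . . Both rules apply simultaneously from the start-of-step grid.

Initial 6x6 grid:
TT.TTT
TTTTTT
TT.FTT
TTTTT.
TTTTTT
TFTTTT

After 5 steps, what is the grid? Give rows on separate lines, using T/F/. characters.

Step 1: 6 trees catch fire, 2 burn out
  TT.TTT
  TTTFTT
  TT..FT
  TTTFT.
  TFTTTT
  F.FTTT
Step 2: 11 trees catch fire, 6 burn out
  TT.FTT
  TTF.FT
  TT...F
  TFF.F.
  F.FFTT
  ...FTT
Step 3: 7 trees catch fire, 11 burn out
  TT..FT
  TF...F
  TF....
  F.....
  ....FT
  ....FT
Step 4: 6 trees catch fire, 7 burn out
  TF...F
  F.....
  F.....
  ......
  .....F
  .....F
Step 5: 1 trees catch fire, 6 burn out
  F.....
  ......
  ......
  ......
  ......
  ......

F.....
......
......
......
......
......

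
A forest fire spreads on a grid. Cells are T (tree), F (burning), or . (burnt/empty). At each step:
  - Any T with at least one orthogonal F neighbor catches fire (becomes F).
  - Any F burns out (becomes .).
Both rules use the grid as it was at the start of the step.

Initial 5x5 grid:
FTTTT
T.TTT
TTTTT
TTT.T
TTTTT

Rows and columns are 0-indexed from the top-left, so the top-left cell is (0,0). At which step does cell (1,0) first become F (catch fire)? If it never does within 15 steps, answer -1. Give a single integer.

Step 1: cell (1,0)='F' (+2 fires, +1 burnt)
  -> target ignites at step 1
Step 2: cell (1,0)='.' (+2 fires, +2 burnt)
Step 3: cell (1,0)='.' (+4 fires, +2 burnt)
Step 4: cell (1,0)='.' (+5 fires, +4 burnt)
Step 5: cell (1,0)='.' (+4 fires, +5 burnt)
Step 6: cell (1,0)='.' (+2 fires, +4 burnt)
Step 7: cell (1,0)='.' (+2 fires, +2 burnt)
Step 8: cell (1,0)='.' (+1 fires, +2 burnt)
Step 9: cell (1,0)='.' (+0 fires, +1 burnt)
  fire out at step 9

1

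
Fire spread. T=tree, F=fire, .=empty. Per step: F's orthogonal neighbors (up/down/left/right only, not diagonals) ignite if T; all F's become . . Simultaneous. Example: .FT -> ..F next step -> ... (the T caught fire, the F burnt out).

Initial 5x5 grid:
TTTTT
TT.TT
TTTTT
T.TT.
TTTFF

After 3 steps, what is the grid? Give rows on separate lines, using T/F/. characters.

Step 1: 2 trees catch fire, 2 burn out
  TTTTT
  TT.TT
  TTTTT
  T.TF.
  TTF..
Step 2: 3 trees catch fire, 2 burn out
  TTTTT
  TT.TT
  TTTFT
  T.F..
  TF...
Step 3: 4 trees catch fire, 3 burn out
  TTTTT
  TT.FT
  TTF.F
  T....
  F....

TTTTT
TT.FT
TTF.F
T....
F....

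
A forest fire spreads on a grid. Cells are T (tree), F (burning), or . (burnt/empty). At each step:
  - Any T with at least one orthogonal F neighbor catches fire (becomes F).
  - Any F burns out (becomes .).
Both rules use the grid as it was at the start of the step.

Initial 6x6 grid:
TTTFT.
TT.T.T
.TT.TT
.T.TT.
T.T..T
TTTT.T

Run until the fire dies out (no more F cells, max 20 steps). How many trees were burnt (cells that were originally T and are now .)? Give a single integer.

Step 1: +3 fires, +1 burnt (F count now 3)
Step 2: +1 fires, +3 burnt (F count now 1)
Step 3: +2 fires, +1 burnt (F count now 2)
Step 4: +2 fires, +2 burnt (F count now 2)
Step 5: +2 fires, +2 burnt (F count now 2)
Step 6: +0 fires, +2 burnt (F count now 0)
Fire out after step 6
Initially T: 23, now '.': 23
Total burnt (originally-T cells now '.'): 10

Answer: 10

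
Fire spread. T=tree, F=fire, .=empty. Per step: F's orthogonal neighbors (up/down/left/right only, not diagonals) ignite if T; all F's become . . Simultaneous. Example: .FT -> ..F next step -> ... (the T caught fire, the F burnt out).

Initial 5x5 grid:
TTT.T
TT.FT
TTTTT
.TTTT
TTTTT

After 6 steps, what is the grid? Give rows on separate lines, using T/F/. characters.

Step 1: 2 trees catch fire, 1 burn out
  TTT.T
  TT..F
  TTTFT
  .TTTT
  TTTTT
Step 2: 4 trees catch fire, 2 burn out
  TTT.F
  TT...
  TTF.F
  .TTFT
  TTTTT
Step 3: 4 trees catch fire, 4 burn out
  TTT..
  TT...
  TF...
  .TF.F
  TTTFT
Step 4: 5 trees catch fire, 4 burn out
  TTT..
  TF...
  F....
  .F...
  TTF.F
Step 5: 3 trees catch fire, 5 burn out
  TFT..
  F....
  .....
  .....
  TF...
Step 6: 3 trees catch fire, 3 burn out
  F.F..
  .....
  .....
  .....
  F....

F.F..
.....
.....
.....
F....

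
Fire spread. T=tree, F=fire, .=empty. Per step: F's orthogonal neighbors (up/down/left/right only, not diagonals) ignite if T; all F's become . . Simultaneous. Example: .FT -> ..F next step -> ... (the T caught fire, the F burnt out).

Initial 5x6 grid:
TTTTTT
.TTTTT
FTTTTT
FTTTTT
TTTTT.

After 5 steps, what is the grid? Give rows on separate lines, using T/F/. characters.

Step 1: 3 trees catch fire, 2 burn out
  TTTTTT
  .TTTTT
  .FTTTT
  .FTTTT
  FTTTT.
Step 2: 4 trees catch fire, 3 burn out
  TTTTTT
  .FTTTT
  ..FTTT
  ..FTTT
  .FTTT.
Step 3: 5 trees catch fire, 4 burn out
  TFTTTT
  ..FTTT
  ...FTT
  ...FTT
  ..FTT.
Step 4: 6 trees catch fire, 5 burn out
  F.FTTT
  ...FTT
  ....FT
  ....FT
  ...FT.
Step 5: 5 trees catch fire, 6 burn out
  ...FTT
  ....FT
  .....F
  .....F
  ....F.

...FTT
....FT
.....F
.....F
....F.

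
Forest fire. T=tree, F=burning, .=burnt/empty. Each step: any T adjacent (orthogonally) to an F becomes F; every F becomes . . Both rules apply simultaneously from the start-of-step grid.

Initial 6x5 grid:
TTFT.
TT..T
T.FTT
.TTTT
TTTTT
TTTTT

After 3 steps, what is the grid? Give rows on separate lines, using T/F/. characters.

Step 1: 4 trees catch fire, 2 burn out
  TF.F.
  TT..T
  T..FT
  .TFTT
  TTTTT
  TTTTT
Step 2: 6 trees catch fire, 4 burn out
  F....
  TF..T
  T...F
  .F.FT
  TTFTT
  TTTTT
Step 3: 6 trees catch fire, 6 burn out
  .....
  F...F
  T....
  ....F
  TF.FT
  TTFTT

.....
F...F
T....
....F
TF.FT
TTFTT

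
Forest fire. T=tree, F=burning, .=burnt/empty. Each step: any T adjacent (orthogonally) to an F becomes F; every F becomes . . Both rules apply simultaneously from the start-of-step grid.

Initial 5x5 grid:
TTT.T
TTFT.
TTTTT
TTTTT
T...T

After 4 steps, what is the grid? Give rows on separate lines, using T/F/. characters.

Step 1: 4 trees catch fire, 1 burn out
  TTF.T
  TF.F.
  TTFTT
  TTTTT
  T...T
Step 2: 5 trees catch fire, 4 burn out
  TF..T
  F....
  TF.FT
  TTFTT
  T...T
Step 3: 5 trees catch fire, 5 burn out
  F...T
  .....
  F...F
  TF.FT
  T...T
Step 4: 2 trees catch fire, 5 burn out
  ....T
  .....
  .....
  F...F
  T...T

....T
.....
.....
F...F
T...T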